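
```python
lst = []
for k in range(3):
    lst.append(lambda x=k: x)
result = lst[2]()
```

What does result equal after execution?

Step 1: Default argument x=k captures k's value at each iteration.
Step 2: lst[2] captured x = 2 when k was 2.
Step 3: result = 2

The answer is 2.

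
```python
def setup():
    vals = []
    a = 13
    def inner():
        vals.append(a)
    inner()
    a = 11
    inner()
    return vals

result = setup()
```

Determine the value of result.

Step 1: a = 13. inner() appends current a to vals.
Step 2: First inner(): appends 13. Then a = 11.
Step 3: Second inner(): appends 11 (closure sees updated a). result = [13, 11]

The answer is [13, 11].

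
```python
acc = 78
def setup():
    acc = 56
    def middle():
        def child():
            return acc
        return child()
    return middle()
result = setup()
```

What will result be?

Step 1: setup() defines acc = 56. middle() and child() have no local acc.
Step 2: child() checks local (none), enclosing middle() (none), enclosing setup() and finds acc = 56.
Step 3: result = 56

The answer is 56.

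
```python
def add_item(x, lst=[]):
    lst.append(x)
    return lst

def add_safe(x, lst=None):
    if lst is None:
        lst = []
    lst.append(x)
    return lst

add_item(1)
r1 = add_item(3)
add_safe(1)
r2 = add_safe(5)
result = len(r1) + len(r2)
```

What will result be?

Step 1: add_item shares mutable default: after 2 calls, lst = [1, 3], len = 2.
Step 2: add_safe creates fresh list each time: r2 = [5], len = 1.
Step 3: result = 2 + 1 = 3

The answer is 3.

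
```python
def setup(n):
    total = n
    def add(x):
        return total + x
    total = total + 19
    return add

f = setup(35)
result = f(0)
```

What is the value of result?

Step 1: setup(35) sets total = 35, then total = 35 + 19 = 54.
Step 2: Closures capture by reference, so add sees total = 54.
Step 3: f(0) returns 54 + 0 = 54

The answer is 54.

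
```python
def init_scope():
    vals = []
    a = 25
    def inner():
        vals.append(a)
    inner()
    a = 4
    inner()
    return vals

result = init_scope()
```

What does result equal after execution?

Step 1: a = 25. inner() appends current a to vals.
Step 2: First inner(): appends 25. Then a = 4.
Step 3: Second inner(): appends 4 (closure sees updated a). result = [25, 4]

The answer is [25, 4].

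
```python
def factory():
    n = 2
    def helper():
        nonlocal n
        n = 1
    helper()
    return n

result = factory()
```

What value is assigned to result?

Step 1: factory() sets n = 2.
Step 2: helper() uses nonlocal to reassign n = 1.
Step 3: result = 1

The answer is 1.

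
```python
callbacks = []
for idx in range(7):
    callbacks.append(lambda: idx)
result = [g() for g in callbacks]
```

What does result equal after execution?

Step 1: All 7 lambdas share the same variable idx.
Step 2: After the loop, idx = 6.
Step 3: Each call returns 6. result = [6, 6, 6, 6, 6, 6, 6]

The answer is [6, 6, 6, 6, 6, 6, 6].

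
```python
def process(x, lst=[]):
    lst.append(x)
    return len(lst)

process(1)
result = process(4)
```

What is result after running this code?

Step 1: Mutable default list persists between calls.
Step 2: First call: lst = [1], len = 1. Second call: lst = [1, 4], len = 2.
Step 3: result = 2

The answer is 2.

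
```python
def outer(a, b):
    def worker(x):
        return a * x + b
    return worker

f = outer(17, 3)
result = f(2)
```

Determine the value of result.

Step 1: outer(17, 3) captures a = 17, b = 3.
Step 2: f(2) computes 17 * 2 + 3 = 37.
Step 3: result = 37

The answer is 37.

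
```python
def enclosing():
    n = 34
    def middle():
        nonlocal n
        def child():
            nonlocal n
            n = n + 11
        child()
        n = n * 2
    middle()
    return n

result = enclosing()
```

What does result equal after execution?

Step 1: n = 34.
Step 2: child() adds 11: n = 34 + 11 = 45.
Step 3: middle() doubles: n = 45 * 2 = 90.
Step 4: result = 90

The answer is 90.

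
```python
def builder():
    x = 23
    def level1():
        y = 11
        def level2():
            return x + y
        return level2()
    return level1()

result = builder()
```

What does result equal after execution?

Step 1: x = 23 in builder. y = 11 in level1.
Step 2: level2() reads x = 23 and y = 11 from enclosing scopes.
Step 3: result = 23 + 11 = 34

The answer is 34.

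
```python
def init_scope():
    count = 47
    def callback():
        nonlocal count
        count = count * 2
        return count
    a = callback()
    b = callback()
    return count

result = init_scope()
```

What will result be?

Step 1: count starts at 47.
Step 2: First callback(): count = 47 * 2 = 94.
Step 3: Second callback(): count = 94 * 2 = 188.
Step 4: result = 188

The answer is 188.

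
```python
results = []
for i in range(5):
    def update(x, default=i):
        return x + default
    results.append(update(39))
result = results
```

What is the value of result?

Step 1: Default argument default=i is evaluated at function definition time.
Step 2: Each iteration creates update with default = current i value.
Step 3: update(39) returns 39 + default. results = [39, 40, 41, 42, 43]

The answer is [39, 40, 41, 42, 43].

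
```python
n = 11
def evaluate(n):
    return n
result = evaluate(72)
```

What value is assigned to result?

Step 1: Global n = 11.
Step 2: evaluate(72) takes parameter n = 72, which shadows the global.
Step 3: result = 72

The answer is 72.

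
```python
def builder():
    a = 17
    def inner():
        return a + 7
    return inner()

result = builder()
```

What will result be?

Step 1: builder() defines a = 17.
Step 2: inner() reads a = 17 from enclosing scope, returns 17 + 7 = 24.
Step 3: result = 24

The answer is 24.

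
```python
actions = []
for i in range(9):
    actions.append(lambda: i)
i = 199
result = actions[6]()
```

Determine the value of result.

Step 1: Lambdas capture the variable i by reference, not by value.
Step 2: After the loop, i is reassigned to 199.
Step 3: actions[6]() looks up the current i = 199. result = 199

The answer is 199.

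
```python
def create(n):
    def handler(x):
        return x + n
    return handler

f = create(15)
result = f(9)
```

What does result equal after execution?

Step 1: create(15) creates a closure that captures n = 15.
Step 2: f(9) calls the closure with x = 9, returning 9 + 15 = 24.
Step 3: result = 24

The answer is 24.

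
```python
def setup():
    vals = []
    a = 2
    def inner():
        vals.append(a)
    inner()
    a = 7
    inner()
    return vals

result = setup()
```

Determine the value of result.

Step 1: a = 2. inner() appends current a to vals.
Step 2: First inner(): appends 2. Then a = 7.
Step 3: Second inner(): appends 7 (closure sees updated a). result = [2, 7]

The answer is [2, 7].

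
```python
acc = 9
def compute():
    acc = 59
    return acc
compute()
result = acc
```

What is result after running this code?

Step 1: Global acc = 9.
Step 2: compute() creates local acc = 59 (shadow, not modification).
Step 3: After compute() returns, global acc is unchanged. result = 9

The answer is 9.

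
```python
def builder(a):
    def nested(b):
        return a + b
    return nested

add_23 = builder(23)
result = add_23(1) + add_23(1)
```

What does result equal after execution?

Step 1: add_23 captures a = 23.
Step 2: add_23(1) = 23 + 1 = 24, called twice.
Step 3: result = 24 + 24 = 48

The answer is 48.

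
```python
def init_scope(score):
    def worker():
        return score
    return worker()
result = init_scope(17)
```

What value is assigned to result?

Step 1: init_scope(17) binds parameter score = 17.
Step 2: worker() looks up score in enclosing scope and finds the parameter score = 17.
Step 3: result = 17

The answer is 17.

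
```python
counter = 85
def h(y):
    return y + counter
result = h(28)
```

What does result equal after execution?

Step 1: counter = 85 is defined globally.
Step 2: h(28) uses parameter y = 28 and looks up counter from global scope = 85.
Step 3: result = 28 + 85 = 113

The answer is 113.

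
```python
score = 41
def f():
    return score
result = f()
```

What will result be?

Step 1: score = 41 is defined in the global scope.
Step 2: f() looks up score. No local score exists, so Python checks the global scope via LEGB rule and finds score = 41.
Step 3: result = 41

The answer is 41.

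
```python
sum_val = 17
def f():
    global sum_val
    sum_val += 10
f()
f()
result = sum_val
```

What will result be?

Step 1: sum_val = 17.
Step 2: First f(): sum_val = 17 + 10 = 27.
Step 3: Second f(): sum_val = 27 + 10 = 37. result = 37

The answer is 37.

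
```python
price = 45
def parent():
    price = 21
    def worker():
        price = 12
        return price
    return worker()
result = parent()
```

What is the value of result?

Step 1: Three scopes define price: global (45), parent (21), worker (12).
Step 2: worker() has its own local price = 12, which shadows both enclosing and global.
Step 3: result = 12 (local wins in LEGB)

The answer is 12.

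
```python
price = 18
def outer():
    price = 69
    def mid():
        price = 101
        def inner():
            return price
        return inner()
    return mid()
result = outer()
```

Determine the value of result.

Step 1: Three levels of shadowing: global 18, outer 69, mid 101.
Step 2: inner() finds price = 101 in enclosing mid() scope.
Step 3: result = 101

The answer is 101.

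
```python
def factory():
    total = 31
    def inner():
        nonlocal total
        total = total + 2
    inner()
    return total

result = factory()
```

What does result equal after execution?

Step 1: factory() sets total = 31.
Step 2: inner() uses nonlocal to modify total in factory's scope: total = 31 + 2 = 33.
Step 3: factory() returns the modified total = 33

The answer is 33.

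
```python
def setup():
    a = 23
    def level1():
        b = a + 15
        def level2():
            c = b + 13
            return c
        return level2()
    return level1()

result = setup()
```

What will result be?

Step 1: a = 23. b = a + 15 = 38.
Step 2: c = b + 13 = 38 + 13 = 51.
Step 3: result = 51

The answer is 51.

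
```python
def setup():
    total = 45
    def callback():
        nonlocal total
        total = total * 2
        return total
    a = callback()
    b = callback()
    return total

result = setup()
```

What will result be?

Step 1: total starts at 45.
Step 2: First callback(): total = 45 * 2 = 90.
Step 3: Second callback(): total = 90 * 2 = 180.
Step 4: result = 180

The answer is 180.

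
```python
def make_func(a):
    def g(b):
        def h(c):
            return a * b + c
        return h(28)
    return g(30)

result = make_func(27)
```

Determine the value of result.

Step 1: a = 27, b = 30, c = 28.
Step 2: h() computes a * b + c = 27 * 30 + 28 = 838.
Step 3: result = 838

The answer is 838.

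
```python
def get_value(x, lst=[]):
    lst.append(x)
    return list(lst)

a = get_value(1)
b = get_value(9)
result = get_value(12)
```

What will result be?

Step 1: Default list is shared. list() creates copies for return values.
Step 2: Internal list grows: [1] -> [1, 9] -> [1, 9, 12].
Step 3: result = [1, 9, 12]

The answer is [1, 9, 12].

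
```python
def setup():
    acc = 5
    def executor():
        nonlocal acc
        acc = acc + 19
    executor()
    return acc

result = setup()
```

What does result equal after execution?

Step 1: setup() sets acc = 5.
Step 2: executor() uses nonlocal to modify acc in setup's scope: acc = 5 + 19 = 24.
Step 3: setup() returns the modified acc = 24

The answer is 24.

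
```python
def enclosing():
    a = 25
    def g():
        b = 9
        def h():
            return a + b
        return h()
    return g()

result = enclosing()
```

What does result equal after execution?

Step 1: enclosing() defines a = 25. g() defines b = 9.
Step 2: h() accesses both from enclosing scopes: a = 25, b = 9.
Step 3: result = 25 + 9 = 34

The answer is 34.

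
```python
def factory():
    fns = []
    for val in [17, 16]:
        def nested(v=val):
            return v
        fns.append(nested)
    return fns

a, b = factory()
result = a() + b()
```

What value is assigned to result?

Step 1: Default argument v=val captures val at each iteration.
Step 2: a() returns 17 (captured at first iteration), b() returns 16 (captured at second).
Step 3: result = 17 + 16 = 33

The answer is 33.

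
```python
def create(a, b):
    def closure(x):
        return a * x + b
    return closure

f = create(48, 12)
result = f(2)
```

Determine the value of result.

Step 1: create(48, 12) captures a = 48, b = 12.
Step 2: f(2) computes 48 * 2 + 12 = 108.
Step 3: result = 108

The answer is 108.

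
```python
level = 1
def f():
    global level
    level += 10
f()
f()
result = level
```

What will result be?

Step 1: level = 1.
Step 2: First f(): level = 1 + 10 = 11.
Step 3: Second f(): level = 11 + 10 = 21. result = 21

The answer is 21.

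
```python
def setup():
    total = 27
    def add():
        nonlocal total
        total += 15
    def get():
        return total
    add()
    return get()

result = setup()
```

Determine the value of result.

Step 1: total = 27. add() modifies it via nonlocal, get() reads it.
Step 2: add() makes total = 27 + 15 = 42.
Step 3: get() returns 42. result = 42

The answer is 42.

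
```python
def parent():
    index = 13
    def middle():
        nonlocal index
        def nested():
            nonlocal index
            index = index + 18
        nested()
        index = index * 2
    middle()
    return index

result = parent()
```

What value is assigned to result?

Step 1: index = 13.
Step 2: nested() adds 18: index = 13 + 18 = 31.
Step 3: middle() doubles: index = 31 * 2 = 62.
Step 4: result = 62

The answer is 62.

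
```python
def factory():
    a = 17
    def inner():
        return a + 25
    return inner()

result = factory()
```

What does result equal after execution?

Step 1: factory() defines a = 17.
Step 2: inner() reads a = 17 from enclosing scope, returns 17 + 25 = 42.
Step 3: result = 42

The answer is 42.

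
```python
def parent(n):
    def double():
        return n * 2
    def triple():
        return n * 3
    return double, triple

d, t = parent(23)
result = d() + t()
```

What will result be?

Step 1: Both closures capture the same n = 23.
Step 2: d() = 23 * 2 = 46, t() = 23 * 3 = 69.
Step 3: result = 46 + 69 = 115

The answer is 115.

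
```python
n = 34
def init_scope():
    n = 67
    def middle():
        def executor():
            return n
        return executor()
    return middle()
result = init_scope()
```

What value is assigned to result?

Step 1: init_scope() defines n = 67. middle() and executor() have no local n.
Step 2: executor() checks local (none), enclosing middle() (none), enclosing init_scope() and finds n = 67.
Step 3: result = 67

The answer is 67.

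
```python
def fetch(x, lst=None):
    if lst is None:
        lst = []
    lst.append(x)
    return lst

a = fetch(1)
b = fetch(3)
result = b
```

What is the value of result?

Step 1: None default with guard creates a NEW list each call.
Step 2: a = [1] (fresh list). b = [3] (another fresh list).
Step 3: result = [3] (this is the fix for mutable default)

The answer is [3].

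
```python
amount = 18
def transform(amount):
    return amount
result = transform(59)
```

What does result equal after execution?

Step 1: Global amount = 18.
Step 2: transform(59) takes parameter amount = 59, which shadows the global.
Step 3: result = 59

The answer is 59.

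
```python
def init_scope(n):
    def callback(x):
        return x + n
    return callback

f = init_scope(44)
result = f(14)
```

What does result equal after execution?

Step 1: init_scope(44) creates a closure that captures n = 44.
Step 2: f(14) calls the closure with x = 14, returning 14 + 44 = 58.
Step 3: result = 58

The answer is 58.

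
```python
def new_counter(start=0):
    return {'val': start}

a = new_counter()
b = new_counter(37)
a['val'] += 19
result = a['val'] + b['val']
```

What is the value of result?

Step 1: new_counter() returns a new dict each call (immutable default 0).
Step 2: a = {'val': 0}, b = {'val': 37}.
Step 3: a['val'] += 19 = 19. result = 19 + 37 = 56

The answer is 56.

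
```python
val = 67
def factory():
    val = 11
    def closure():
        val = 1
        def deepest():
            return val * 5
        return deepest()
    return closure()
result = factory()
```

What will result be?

Step 1: deepest() looks up val through LEGB: not local, finds val = 1 in enclosing closure().
Step 2: Returns 1 * 5 = 5.
Step 3: result = 5

The answer is 5.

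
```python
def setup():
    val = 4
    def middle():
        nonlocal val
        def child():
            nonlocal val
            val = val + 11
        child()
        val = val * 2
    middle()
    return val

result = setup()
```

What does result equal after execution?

Step 1: val = 4.
Step 2: child() adds 11: val = 4 + 11 = 15.
Step 3: middle() doubles: val = 15 * 2 = 30.
Step 4: result = 30

The answer is 30.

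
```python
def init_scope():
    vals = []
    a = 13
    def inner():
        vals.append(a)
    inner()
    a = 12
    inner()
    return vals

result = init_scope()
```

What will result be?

Step 1: a = 13. inner() appends current a to vals.
Step 2: First inner(): appends 13. Then a = 12.
Step 3: Second inner(): appends 12 (closure sees updated a). result = [13, 12]

The answer is [13, 12].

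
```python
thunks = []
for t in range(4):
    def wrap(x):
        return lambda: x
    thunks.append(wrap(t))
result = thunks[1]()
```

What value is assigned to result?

Step 1: wrap(t) creates a new scope capturing x = t at call time.
Step 2: thunks[1] = wrap(1), so its lambda captures x = 1.
Step 3: result = 1 (closure factory fixes late binding)

The answer is 1.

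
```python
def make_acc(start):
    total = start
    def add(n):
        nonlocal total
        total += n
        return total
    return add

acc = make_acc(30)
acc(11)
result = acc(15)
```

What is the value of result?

Step 1: make_acc(30) creates closure with total = 30.
Step 2: First acc(11): total = 30 + 11 = 41.
Step 3: Second acc(15): total = 41 + 15 = 56. result = 56

The answer is 56.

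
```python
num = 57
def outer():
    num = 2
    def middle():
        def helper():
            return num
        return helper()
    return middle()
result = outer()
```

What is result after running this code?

Step 1: outer() defines num = 2. middle() and helper() have no local num.
Step 2: helper() checks local (none), enclosing middle() (none), enclosing outer() and finds num = 2.
Step 3: result = 2

The answer is 2.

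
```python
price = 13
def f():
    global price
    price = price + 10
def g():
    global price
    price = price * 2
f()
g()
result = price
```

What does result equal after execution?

Step 1: price = 13.
Step 2: f() adds 10: price = 13 + 10 = 23.
Step 3: g() doubles: price = 23 * 2 = 46.
Step 4: result = 46

The answer is 46.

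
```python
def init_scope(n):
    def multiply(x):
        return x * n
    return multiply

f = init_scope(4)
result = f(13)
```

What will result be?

Step 1: init_scope(4) returns multiply closure with n = 4.
Step 2: f(13) computes 13 * 4 = 52.
Step 3: result = 52

The answer is 52.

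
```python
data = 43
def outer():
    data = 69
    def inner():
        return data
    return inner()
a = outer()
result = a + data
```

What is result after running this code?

Step 1: outer() has local data = 69. inner() reads from enclosing.
Step 2: outer() returns 69. Global data = 43 unchanged.
Step 3: result = 69 + 43 = 112

The answer is 112.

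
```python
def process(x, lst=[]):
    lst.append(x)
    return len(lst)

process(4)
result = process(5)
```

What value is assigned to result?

Step 1: Mutable default list persists between calls.
Step 2: First call: lst = [4], len = 1. Second call: lst = [4, 5], len = 2.
Step 3: result = 2

The answer is 2.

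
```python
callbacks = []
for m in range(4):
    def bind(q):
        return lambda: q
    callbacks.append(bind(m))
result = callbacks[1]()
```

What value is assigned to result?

Step 1: bind(m) creates a new scope capturing q = m at call time.
Step 2: callbacks[1] = bind(1), so its lambda captures q = 1.
Step 3: result = 1 (closure factory fixes late binding)

The answer is 1.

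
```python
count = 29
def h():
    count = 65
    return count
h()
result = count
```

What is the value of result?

Step 1: count = 29 globally.
Step 2: h() creates a LOCAL count = 65 (no global keyword!).
Step 3: The global count is unchanged. result = 29

The answer is 29.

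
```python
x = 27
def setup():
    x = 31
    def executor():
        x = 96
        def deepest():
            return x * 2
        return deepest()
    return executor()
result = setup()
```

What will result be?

Step 1: deepest() looks up x through LEGB: not local, finds x = 96 in enclosing executor().
Step 2: Returns 96 * 2 = 192.
Step 3: result = 192

The answer is 192.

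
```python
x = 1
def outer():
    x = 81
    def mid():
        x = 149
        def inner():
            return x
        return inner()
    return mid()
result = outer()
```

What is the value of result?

Step 1: Three levels of shadowing: global 1, outer 81, mid 149.
Step 2: inner() finds x = 149 in enclosing mid() scope.
Step 3: result = 149

The answer is 149.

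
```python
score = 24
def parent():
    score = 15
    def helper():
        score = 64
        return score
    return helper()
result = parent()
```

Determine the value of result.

Step 1: Three scopes define score: global (24), parent (15), helper (64).
Step 2: helper() has its own local score = 64, which shadows both enclosing and global.
Step 3: result = 64 (local wins in LEGB)

The answer is 64.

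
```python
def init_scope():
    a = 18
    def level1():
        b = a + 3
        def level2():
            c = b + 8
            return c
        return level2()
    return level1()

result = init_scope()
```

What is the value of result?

Step 1: a = 18. b = a + 3 = 21.
Step 2: c = b + 8 = 21 + 8 = 29.
Step 3: result = 29

The answer is 29.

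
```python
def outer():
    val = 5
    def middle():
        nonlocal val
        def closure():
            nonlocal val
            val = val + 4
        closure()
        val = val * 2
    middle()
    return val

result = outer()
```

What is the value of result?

Step 1: val = 5.
Step 2: closure() adds 4: val = 5 + 4 = 9.
Step 3: middle() doubles: val = 9 * 2 = 18.
Step 4: result = 18

The answer is 18.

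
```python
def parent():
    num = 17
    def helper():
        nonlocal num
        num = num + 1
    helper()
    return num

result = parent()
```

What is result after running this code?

Step 1: parent() sets num = 17.
Step 2: helper() uses nonlocal to modify num in parent's scope: num = 17 + 1 = 18.
Step 3: parent() returns the modified num = 18

The answer is 18.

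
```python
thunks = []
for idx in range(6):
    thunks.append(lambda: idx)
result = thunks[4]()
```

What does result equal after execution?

Step 1: The loop creates 6 lambdas, all referencing the same variable idx.
Step 2: After the loop, idx = 5 (final value).
Step 3: thunks[4]() looks up idx at call time and finds 5. This is the late binding gotcha. result = 5

The answer is 5.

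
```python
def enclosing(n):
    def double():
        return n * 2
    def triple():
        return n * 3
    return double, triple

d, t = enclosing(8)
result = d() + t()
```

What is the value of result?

Step 1: Both closures capture the same n = 8.
Step 2: d() = 8 * 2 = 16, t() = 8 * 3 = 24.
Step 3: result = 16 + 24 = 40

The answer is 40.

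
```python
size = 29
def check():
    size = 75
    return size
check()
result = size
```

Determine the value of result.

Step 1: Global size = 29.
Step 2: check() creates local size = 75 (shadow, not modification).
Step 3: After check() returns, global size is unchanged. result = 29

The answer is 29.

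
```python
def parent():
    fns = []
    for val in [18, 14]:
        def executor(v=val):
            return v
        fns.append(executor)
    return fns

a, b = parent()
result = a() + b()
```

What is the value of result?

Step 1: Default argument v=val captures val at each iteration.
Step 2: a() returns 18 (captured at first iteration), b() returns 14 (captured at second).
Step 3: result = 18 + 14 = 32

The answer is 32.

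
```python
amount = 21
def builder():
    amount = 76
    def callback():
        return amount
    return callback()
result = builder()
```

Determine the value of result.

Step 1: amount = 21 globally, but builder() defines amount = 76 locally.
Step 2: callback() looks up amount. Not in local scope, so checks enclosing scope (builder) and finds amount = 76.
Step 3: result = 76

The answer is 76.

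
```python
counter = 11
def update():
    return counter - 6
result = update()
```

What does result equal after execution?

Step 1: counter = 11 is defined globally.
Step 2: update() looks up counter from global scope = 11, then computes 11 - 6 = 5.
Step 3: result = 5

The answer is 5.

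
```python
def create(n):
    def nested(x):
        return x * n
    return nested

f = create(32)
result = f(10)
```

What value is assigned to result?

Step 1: create(32) creates a closure capturing n = 32.
Step 2: f(10) computes 10 * 32 = 320.
Step 3: result = 320

The answer is 320.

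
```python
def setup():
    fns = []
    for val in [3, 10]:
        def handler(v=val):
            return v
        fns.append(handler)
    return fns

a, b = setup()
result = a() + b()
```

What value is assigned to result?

Step 1: Default argument v=val captures val at each iteration.
Step 2: a() returns 3 (captured at first iteration), b() returns 10 (captured at second).
Step 3: result = 3 + 10 = 13

The answer is 13.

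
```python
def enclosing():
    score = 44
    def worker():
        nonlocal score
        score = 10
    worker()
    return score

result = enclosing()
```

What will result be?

Step 1: enclosing() sets score = 44.
Step 2: worker() uses nonlocal to reassign score = 10.
Step 3: result = 10

The answer is 10.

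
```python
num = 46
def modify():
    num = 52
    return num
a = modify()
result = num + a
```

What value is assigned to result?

Step 1: Global num = 46. modify() returns local num = 52.
Step 2: a = 52. Global num still = 46.
Step 3: result = 46 + 52 = 98

The answer is 98.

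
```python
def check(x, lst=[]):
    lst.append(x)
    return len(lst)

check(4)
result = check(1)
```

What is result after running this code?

Step 1: Mutable default list persists between calls.
Step 2: First call: lst = [4], len = 1. Second call: lst = [4, 1], len = 2.
Step 3: result = 2

The answer is 2.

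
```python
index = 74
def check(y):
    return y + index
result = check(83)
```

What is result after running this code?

Step 1: index = 74 is defined globally.
Step 2: check(83) uses parameter y = 83 and looks up index from global scope = 74.
Step 3: result = 83 + 74 = 157

The answer is 157.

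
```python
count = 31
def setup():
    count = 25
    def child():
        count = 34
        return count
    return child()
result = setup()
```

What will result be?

Step 1: Three scopes define count: global (31), setup (25), child (34).
Step 2: child() has its own local count = 34, which shadows both enclosing and global.
Step 3: result = 34 (local wins in LEGB)

The answer is 34.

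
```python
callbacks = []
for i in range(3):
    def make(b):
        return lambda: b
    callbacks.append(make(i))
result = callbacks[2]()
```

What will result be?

Step 1: make(i) creates a new scope capturing b = i at call time.
Step 2: callbacks[2] = make(2), so its lambda captures b = 2.
Step 3: result = 2 (closure factory fixes late binding)

The answer is 2.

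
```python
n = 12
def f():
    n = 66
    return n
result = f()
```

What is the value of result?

Step 1: Global n = 12.
Step 2: f() creates local n = 66, shadowing the global.
Step 3: Returns local n = 66. result = 66

The answer is 66.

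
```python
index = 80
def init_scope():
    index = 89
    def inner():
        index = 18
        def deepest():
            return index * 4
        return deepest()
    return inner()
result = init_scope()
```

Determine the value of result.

Step 1: deepest() looks up index through LEGB: not local, finds index = 18 in enclosing inner().
Step 2: Returns 18 * 4 = 72.
Step 3: result = 72

The answer is 72.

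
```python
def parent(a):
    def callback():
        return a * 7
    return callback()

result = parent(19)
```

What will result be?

Step 1: parent(19) binds parameter a = 19.
Step 2: callback() accesses a = 19 from enclosing scope.
Step 3: result = 19 * 7 = 133

The answer is 133.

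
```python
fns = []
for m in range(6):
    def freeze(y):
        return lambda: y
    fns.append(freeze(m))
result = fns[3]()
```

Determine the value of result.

Step 1: freeze(m) creates a new scope capturing y = m at call time.
Step 2: fns[3] = freeze(3), so its lambda captures y = 3.
Step 3: result = 3 (closure factory fixes late binding)

The answer is 3.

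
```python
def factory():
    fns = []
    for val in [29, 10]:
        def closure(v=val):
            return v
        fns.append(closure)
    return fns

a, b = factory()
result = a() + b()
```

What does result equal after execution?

Step 1: Default argument v=val captures val at each iteration.
Step 2: a() returns 29 (captured at first iteration), b() returns 10 (captured at second).
Step 3: result = 29 + 10 = 39

The answer is 39.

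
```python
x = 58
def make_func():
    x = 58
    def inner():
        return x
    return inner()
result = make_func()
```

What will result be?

Step 1: x = 58 globally, but make_func() defines x = 58 locally.
Step 2: inner() looks up x. Not in local scope, so checks enclosing scope (make_func) and finds x = 58.
Step 3: result = 58

The answer is 58.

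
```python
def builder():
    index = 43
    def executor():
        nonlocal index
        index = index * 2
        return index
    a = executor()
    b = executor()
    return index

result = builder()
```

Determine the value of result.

Step 1: index starts at 43.
Step 2: First executor(): index = 43 * 2 = 86.
Step 3: Second executor(): index = 86 * 2 = 172.
Step 4: result = 172

The answer is 172.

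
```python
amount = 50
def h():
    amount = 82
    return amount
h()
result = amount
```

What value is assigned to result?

Step 1: Global amount = 50.
Step 2: h() creates local amount = 82 (shadow, not modification).
Step 3: After h() returns, global amount is unchanged. result = 50

The answer is 50.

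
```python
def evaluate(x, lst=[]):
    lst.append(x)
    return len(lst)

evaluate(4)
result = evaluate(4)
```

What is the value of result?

Step 1: Mutable default list persists between calls.
Step 2: First call: lst = [4], len = 1. Second call: lst = [4, 4], len = 2.
Step 3: result = 2

The answer is 2.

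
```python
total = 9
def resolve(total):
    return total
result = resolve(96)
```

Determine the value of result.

Step 1: Global total = 9.
Step 2: resolve(96) takes parameter total = 96, which shadows the global.
Step 3: result = 96

The answer is 96.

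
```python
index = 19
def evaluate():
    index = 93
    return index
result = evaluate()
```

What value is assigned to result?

Step 1: Global index = 19.
Step 2: evaluate() creates local index = 93, shadowing the global.
Step 3: Returns local index = 93. result = 93

The answer is 93.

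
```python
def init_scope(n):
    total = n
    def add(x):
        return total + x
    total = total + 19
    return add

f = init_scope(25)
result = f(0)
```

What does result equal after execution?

Step 1: init_scope(25) sets total = 25, then total = 25 + 19 = 44.
Step 2: Closures capture by reference, so add sees total = 44.
Step 3: f(0) returns 44 + 0 = 44

The answer is 44.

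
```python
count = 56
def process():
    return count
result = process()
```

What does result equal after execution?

Step 1: count = 56 is defined in the global scope.
Step 2: process() looks up count. No local count exists, so Python checks the global scope via LEGB rule and finds count = 56.
Step 3: result = 56

The answer is 56.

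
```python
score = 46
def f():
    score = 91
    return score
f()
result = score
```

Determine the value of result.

Step 1: Global score = 46.
Step 2: f() creates local score = 91 (shadow, not modification).
Step 3: After f() returns, global score is unchanged. result = 46

The answer is 46.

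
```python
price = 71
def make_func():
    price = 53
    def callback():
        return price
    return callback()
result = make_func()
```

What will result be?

Step 1: price = 71 globally, but make_func() defines price = 53 locally.
Step 2: callback() looks up price. Not in local scope, so checks enclosing scope (make_func) and finds price = 53.
Step 3: result = 53

The answer is 53.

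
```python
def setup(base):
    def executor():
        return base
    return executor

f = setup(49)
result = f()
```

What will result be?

Step 1: setup(49) creates closure capturing base = 49.
Step 2: f() returns the captured base = 49.
Step 3: result = 49

The answer is 49.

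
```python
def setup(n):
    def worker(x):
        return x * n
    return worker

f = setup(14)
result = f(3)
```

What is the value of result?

Step 1: setup(14) creates a closure capturing n = 14.
Step 2: f(3) computes 3 * 14 = 42.
Step 3: result = 42

The answer is 42.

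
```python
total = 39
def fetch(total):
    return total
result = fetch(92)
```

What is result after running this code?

Step 1: Global total = 39.
Step 2: fetch(92) takes parameter total = 92, which shadows the global.
Step 3: result = 92

The answer is 92.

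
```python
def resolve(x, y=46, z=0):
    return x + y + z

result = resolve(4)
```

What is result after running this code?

Step 1: resolve(4) uses defaults y = 46, z = 0.
Step 2: Returns 4 + 46 + 0 = 50.
Step 3: result = 50

The answer is 50.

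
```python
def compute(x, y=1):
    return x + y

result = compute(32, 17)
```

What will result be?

Step 1: compute(32, 17) overrides default y with 17.
Step 2: Returns 32 + 17 = 49.
Step 3: result = 49

The answer is 49.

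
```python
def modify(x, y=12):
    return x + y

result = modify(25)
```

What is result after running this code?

Step 1: modify(25) uses default y = 12.
Step 2: Returns 25 + 12 = 37.
Step 3: result = 37

The answer is 37.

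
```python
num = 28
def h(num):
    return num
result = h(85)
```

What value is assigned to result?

Step 1: Global num = 28.
Step 2: h(85) takes parameter num = 85, which shadows the global.
Step 3: result = 85

The answer is 85.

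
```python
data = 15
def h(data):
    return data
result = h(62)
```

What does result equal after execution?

Step 1: Global data = 15.
Step 2: h(62) takes parameter data = 62, which shadows the global.
Step 3: result = 62

The answer is 62.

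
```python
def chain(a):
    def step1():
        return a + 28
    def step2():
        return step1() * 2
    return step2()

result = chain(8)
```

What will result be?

Step 1: chain(8) captures a = 8.
Step 2: step2() calls step1() which returns 8 + 28 = 36.
Step 3: step2() returns 36 * 2 = 72

The answer is 72.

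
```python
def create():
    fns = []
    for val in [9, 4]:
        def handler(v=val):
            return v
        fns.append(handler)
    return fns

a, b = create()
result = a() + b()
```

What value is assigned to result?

Step 1: Default argument v=val captures val at each iteration.
Step 2: a() returns 9 (captured at first iteration), b() returns 4 (captured at second).
Step 3: result = 9 + 4 = 13

The answer is 13.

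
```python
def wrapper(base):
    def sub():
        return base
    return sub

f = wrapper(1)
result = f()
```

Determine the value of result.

Step 1: wrapper(1) creates closure capturing base = 1.
Step 2: f() returns the captured base = 1.
Step 3: result = 1

The answer is 1.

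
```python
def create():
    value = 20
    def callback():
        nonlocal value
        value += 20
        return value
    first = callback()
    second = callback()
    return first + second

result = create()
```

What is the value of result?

Step 1: value starts at 20.
Step 2: First call: value = 20 + 20 = 40, returns 40.
Step 3: Second call: value = 40 + 20 = 60, returns 60.
Step 4: result = 40 + 60 = 100

The answer is 100.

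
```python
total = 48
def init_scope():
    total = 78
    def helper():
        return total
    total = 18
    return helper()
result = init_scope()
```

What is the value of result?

Step 1: init_scope() sets total = 78, then later total = 18.
Step 2: helper() is called after total is reassigned to 18. Closures capture variables by reference, not by value.
Step 3: result = 18

The answer is 18.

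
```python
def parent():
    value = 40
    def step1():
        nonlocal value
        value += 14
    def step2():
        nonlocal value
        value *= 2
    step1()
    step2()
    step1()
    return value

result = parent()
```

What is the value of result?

Step 1: value = 40.
Step 2: step1(): value = 40 + 14 = 54.
Step 3: step2(): value = 54 * 2 = 108.
Step 4: step1(): value = 108 + 14 = 122. result = 122

The answer is 122.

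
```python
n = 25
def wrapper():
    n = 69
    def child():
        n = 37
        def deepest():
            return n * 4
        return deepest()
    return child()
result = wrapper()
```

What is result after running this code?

Step 1: deepest() looks up n through LEGB: not local, finds n = 37 in enclosing child().
Step 2: Returns 37 * 4 = 148.
Step 3: result = 148

The answer is 148.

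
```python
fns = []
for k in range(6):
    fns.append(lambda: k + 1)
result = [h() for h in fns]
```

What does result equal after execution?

Step 1: All lambdas capture k by reference. After the loop, k = 5.
Step 2: Each call returns 5 + 1 = 6.
Step 3: result = [6, 6, 6, 6, 6, 6]

The answer is [6, 6, 6, 6, 6, 6].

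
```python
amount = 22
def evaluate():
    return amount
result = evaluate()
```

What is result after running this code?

Step 1: amount = 22 is defined in the global scope.
Step 2: evaluate() looks up amount. No local amount exists, so Python checks the global scope via LEGB rule and finds amount = 22.
Step 3: result = 22

The answer is 22.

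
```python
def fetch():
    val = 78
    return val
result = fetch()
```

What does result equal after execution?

Step 1: fetch() defines val = 78 in its local scope.
Step 2: return val finds the local variable val = 78.
Step 3: result = 78

The answer is 78.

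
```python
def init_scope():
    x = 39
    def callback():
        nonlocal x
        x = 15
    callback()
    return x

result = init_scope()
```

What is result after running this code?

Step 1: init_scope() sets x = 39.
Step 2: callback() uses nonlocal to reassign x = 15.
Step 3: result = 15

The answer is 15.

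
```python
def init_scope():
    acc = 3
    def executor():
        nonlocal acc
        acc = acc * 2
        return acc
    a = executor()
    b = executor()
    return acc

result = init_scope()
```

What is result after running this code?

Step 1: acc starts at 3.
Step 2: First executor(): acc = 3 * 2 = 6.
Step 3: Second executor(): acc = 6 * 2 = 12.
Step 4: result = 12

The answer is 12.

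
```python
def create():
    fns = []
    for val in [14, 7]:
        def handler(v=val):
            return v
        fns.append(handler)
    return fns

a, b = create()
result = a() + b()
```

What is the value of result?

Step 1: Default argument v=val captures val at each iteration.
Step 2: a() returns 14 (captured at first iteration), b() returns 7 (captured at second).
Step 3: result = 14 + 7 = 21

The answer is 21.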